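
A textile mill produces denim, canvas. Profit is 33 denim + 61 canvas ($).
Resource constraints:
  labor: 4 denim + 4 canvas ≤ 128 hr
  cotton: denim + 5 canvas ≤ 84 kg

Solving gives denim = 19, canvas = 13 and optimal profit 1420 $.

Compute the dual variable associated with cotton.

Check each constraint at x*: labor 128/128 (tight); cotton 84/84 (tight).
The binding rows give the dual system: 4·y_labor + 1·y_cotton = 33 and 4·y_labor + 5·y_cotton = 61.
→ y_labor = 6.5 and y_cotton = 7.
Shadow price of cotton = 7.

7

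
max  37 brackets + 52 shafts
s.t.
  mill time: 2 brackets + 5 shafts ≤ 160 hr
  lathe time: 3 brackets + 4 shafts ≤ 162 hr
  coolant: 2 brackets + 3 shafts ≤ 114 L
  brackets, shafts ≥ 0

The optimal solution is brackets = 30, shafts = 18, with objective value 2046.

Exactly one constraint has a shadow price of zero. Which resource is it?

mill time

mill time: 150/160 (slack 10)
lathe time: 162/162 (binding)
coolant: 114/114 (binding)
By complementary slackness, a constraint with positive slack has shadow price 0 → mill time.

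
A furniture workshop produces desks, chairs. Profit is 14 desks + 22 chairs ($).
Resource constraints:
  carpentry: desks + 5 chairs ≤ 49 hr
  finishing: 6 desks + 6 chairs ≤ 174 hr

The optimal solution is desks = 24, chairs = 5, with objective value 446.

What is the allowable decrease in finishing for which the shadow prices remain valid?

Binding constraints: carpentry, finishing. The basis is B = [[1,5],[6,6]] with det -24.
Per unit decrease in finishing, x* moves by d = (-0.2083, 0.0417).
The basis stays optimal until desks reaches 0; allowable decrease = 115.2 hr.

115.2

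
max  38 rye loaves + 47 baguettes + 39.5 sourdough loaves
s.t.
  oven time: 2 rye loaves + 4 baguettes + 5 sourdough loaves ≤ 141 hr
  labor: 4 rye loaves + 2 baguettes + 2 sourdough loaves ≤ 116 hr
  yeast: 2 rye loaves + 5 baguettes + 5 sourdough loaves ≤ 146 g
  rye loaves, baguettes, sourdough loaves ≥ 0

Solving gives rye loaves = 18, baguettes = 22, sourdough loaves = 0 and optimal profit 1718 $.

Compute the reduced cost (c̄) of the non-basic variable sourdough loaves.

Binding: labor and yeast. Non-binding: oven time (17 unused).
Slack constraints have shadow price 0 (complementary slackness).
The binding rows give the dual system: 4·y_labor + 2·y_yeast = 38 and 2·y_labor + 5·y_yeast = 47.
Solving: y_labor = 6, y_yeast = 7.
Reduced cost of sourdough loaves: c₃ − yᵀa₃ = 39.5 − (6·2 + 7·5) = 39.5 − 47 = -7.5.

-7.5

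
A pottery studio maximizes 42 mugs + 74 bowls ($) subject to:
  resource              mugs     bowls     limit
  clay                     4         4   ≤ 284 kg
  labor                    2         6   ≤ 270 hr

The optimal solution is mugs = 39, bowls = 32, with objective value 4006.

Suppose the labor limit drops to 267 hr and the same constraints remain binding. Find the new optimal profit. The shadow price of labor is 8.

Δb = -3, so new z* = 4006 + (8)·(-3) = 4006 − 24 = 3982.

3982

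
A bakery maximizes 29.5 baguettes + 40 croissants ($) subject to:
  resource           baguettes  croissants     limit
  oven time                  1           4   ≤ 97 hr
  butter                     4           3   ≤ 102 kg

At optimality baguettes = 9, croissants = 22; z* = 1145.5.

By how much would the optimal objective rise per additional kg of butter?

At the optimum: oven time uses 97 of 97 (binding); butter uses 102 of 102 (binding).
The binding rows give the dual system: 1·y_oven time + 4·y_butter = 29.5 and 4·y_oven time + 3·y_butter = 40.
→ y_oven time = 5.5 and y_butter = 6.
Shadow price of butter = 6.

6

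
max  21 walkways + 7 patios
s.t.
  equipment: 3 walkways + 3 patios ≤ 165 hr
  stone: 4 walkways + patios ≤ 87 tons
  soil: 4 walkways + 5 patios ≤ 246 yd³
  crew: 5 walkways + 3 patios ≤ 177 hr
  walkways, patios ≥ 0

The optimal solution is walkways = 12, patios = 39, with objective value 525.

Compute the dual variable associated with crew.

1

At the optimum: equipment uses 153 of 165 (slack = 12); stone uses 87 of 87 (binding); soil uses 243 of 246 (slack = 3); crew uses 177 of 177 (binding).
Since equipment, soil are not tight, their duals are 0.
The binding rows give the dual system: 4·y_stone + 5·y_crew = 21 and 1·y_stone + 3·y_crew = 7.
This yields shadow prices y_stone = 4, y_crew = 1.
Shadow price of crew = 1.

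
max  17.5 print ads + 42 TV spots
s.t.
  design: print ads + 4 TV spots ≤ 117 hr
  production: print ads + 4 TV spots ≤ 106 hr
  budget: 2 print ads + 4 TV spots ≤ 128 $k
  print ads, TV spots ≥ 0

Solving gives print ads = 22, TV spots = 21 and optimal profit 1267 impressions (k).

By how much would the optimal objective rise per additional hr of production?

3.5

Binding: production and budget. Non-binding: design (11 unused).
Slack constraints have shadow price 0 (complementary slackness).
From A_Bᵀ y = c: 1·y_production + 2·y_budget = 17.5; 4·y_production + 4·y_budget = 42.
→ y_production = 3.5 and y_budget = 7.
Shadow price of production = 3.5.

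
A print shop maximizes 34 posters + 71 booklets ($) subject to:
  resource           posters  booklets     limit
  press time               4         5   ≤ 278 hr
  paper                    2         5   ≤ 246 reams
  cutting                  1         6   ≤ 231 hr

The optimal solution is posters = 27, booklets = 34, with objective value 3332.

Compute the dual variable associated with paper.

0

At the optimum: press time uses 278 of 278 (binding); paper uses 224 of 246 (slack = 22); cutting uses 231 of 231 (binding).
By complementary slackness, y = 0 for the non-binding constraint.
The binding rows give the dual system: 4·y_press time + 1·y_cutting = 34 and 5·y_press time + 6·y_cutting = 71.
Solving: y_press time = 7, y_cutting = 6.
Shadow price of paper = 0.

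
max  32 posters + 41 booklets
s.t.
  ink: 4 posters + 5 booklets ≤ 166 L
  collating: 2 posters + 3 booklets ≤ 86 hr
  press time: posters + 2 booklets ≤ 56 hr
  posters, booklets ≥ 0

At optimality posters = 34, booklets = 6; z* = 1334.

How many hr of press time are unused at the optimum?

press time used = 1·34 + 2·6 = 46; slack = 56 − 46 = 10.

10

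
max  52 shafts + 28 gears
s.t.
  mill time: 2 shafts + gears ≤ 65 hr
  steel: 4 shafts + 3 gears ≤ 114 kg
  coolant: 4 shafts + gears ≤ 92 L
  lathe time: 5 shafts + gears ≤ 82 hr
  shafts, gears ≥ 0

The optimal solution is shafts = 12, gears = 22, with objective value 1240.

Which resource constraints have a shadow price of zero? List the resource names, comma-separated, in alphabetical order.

coolant, mill time

mill time: 46/65 (slack 19)
steel: 114/114 (binding)
coolant: 70/92 (slack 22)
lathe time: 82/82 (binding)
By complementary slackness, a constraint with positive slack has shadow price 0 → coolant, mill time.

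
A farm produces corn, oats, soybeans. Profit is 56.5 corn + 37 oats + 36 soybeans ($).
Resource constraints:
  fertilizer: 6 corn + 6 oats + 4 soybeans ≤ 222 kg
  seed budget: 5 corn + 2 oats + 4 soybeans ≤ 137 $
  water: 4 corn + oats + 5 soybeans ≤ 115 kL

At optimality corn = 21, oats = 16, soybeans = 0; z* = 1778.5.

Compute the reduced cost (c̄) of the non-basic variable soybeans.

-6

At the optimum: fertilizer uses 222 of 222 (binding); seed budget uses 137 of 137 (binding); water uses 100 of 115 (slack = 15).
Slack constraints have shadow price 0 (complementary slackness).
The binding rows give the dual system: 6·y_fertilizer + 5·y_seed budget = 56.5 and 6·y_fertilizer + 2·y_seed budget = 37.
→ y_fertilizer = 4 and y_seed budget = 6.5.
Reduced cost of soybeans: c₃ − yᵀa₃ = 36 − (4·4 + 6.5·4) = 36 − 42 = -6.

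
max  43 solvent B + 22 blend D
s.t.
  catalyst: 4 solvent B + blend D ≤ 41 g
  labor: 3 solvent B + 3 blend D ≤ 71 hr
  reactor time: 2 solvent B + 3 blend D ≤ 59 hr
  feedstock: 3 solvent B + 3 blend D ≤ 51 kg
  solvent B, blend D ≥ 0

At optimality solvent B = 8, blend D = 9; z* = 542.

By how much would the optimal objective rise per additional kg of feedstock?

5

Check each constraint at x*: catalyst 41/41 (tight); labor 51/71 (slack 20); reactor time 43/59 (slack 16); feedstock 51/51 (tight).
By complementary slackness, y = 0 for the non-binding constraints.
From A_Bᵀ y = c: 4·y_catalyst + 3·y_feedstock = 43; 1·y_catalyst + 3·y_feedstock = 22.
→ y_catalyst = 7 and y_feedstock = 5.
Shadow price of feedstock = 5.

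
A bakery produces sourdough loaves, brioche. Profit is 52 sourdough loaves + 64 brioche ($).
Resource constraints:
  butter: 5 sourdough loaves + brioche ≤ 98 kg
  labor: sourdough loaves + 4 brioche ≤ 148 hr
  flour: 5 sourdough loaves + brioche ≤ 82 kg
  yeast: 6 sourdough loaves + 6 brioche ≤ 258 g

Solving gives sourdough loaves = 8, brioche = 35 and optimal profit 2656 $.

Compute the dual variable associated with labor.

4

Binding: labor and yeast. Non-binding: butter (23 unused), flour (7 unused).
Slack constraints have shadow price 0 (complementary slackness).
Dual feasibility on the basic columns requires 1·y_labor + 6·y_yeast = 52, 4·y_labor + 6·y_yeast = 64.
→ y_labor = 4 and y_yeast = 8.
Shadow price of labor = 4.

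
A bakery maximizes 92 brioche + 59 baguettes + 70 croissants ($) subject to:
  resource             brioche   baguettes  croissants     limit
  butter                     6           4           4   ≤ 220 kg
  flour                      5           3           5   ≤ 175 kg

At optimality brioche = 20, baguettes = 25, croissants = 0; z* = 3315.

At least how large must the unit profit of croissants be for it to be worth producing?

73

Check each constraint at x*: butter 220/220 (tight); flour 175/175 (tight).
From A_Bᵀ y = c: 6·y_butter + 5·y_flour = 92; 4·y_butter + 3·y_flour = 59.
This yields shadow prices y_butter = 9.5, y_flour = 7.
croissants enters the basis when its profit ≥ yᵀa₃ = 9.5·4 + 7·5 = 73.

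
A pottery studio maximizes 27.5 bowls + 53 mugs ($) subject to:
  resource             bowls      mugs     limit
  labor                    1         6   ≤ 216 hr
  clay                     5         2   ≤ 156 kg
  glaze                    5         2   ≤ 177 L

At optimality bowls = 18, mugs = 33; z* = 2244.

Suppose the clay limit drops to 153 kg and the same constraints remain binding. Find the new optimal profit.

At the optimum: labor uses 216 of 216 (binding); clay uses 156 of 156 (binding); glaze uses 156 of 177 (slack = 21).
By complementary slackness, y = 0 for the non-binding constraint.
Dual feasibility on the basic columns requires 1·y_labor + 5·y_clay = 27.5, 6·y_labor + 2·y_clay = 53.
This yields shadow prices y_labor = 7.5, y_clay = 4.
Δz = y_clay·Δb = 4 × (-3) = -12, so new z* = 2244 − 12 = 2232.

2232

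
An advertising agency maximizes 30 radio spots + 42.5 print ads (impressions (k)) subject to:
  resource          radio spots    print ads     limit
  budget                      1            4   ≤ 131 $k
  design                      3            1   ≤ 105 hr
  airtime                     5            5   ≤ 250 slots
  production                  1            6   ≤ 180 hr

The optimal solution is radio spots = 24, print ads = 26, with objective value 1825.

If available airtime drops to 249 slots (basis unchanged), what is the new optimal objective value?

At the optimum: budget uses 128 of 131 (slack = 3); design uses 98 of 105 (slack = 7); airtime uses 250 of 250 (binding); production uses 180 of 180 (binding).
Slack constraints have shadow price 0 (complementary slackness).
From A_Bᵀ y = c: 5·y_airtime + 1·y_production = 30; 5·y_airtime + 6·y_production = 42.5.
→ y_airtime = 5.5 and y_production = 2.5.
Δz = y_airtime·Δb = 5.5 × (-1) = -5.5, so new z* = 1825 − 5.5 = 1819.5.

1819.5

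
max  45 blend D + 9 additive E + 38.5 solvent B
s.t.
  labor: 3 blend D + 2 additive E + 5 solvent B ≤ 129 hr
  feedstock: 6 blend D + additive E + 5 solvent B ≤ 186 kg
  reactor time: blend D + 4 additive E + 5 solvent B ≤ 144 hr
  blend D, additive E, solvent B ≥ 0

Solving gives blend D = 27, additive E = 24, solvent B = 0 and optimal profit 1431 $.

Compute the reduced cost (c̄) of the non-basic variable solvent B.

At the optimum: labor uses 129 of 129 (binding); feedstock uses 186 of 186 (binding); reactor time uses 123 of 144 (slack = 21).
By complementary slackness, y = 0 for the non-binding constraint.
The binding rows give the dual system: 3·y_labor + 6·y_feedstock = 45 and 2·y_labor + 1·y_feedstock = 9.
→ y_labor = 1 and y_feedstock = 7.
Reduced cost of solvent B: c₃ − yᵀa₃ = 38.5 − (1·5 + 7·5) = 38.5 − 40 = -1.5.

-1.5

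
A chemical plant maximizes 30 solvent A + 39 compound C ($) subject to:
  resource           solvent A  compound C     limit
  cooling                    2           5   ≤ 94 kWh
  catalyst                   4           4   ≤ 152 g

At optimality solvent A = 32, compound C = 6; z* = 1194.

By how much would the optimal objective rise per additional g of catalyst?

Both cooling and catalyst are binding at x*.
The binding rows give the dual system: 2·y_cooling + 4·y_catalyst = 30 and 5·y_cooling + 4·y_catalyst = 39.
This yields shadow prices y_cooling = 3, y_catalyst = 6.
Shadow price of catalyst = 6.

6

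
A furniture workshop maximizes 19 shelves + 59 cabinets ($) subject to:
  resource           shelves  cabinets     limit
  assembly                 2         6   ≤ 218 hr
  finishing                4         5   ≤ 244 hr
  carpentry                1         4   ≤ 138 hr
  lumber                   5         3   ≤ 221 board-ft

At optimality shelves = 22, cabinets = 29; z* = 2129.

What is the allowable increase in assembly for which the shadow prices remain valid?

2

Binding constraints: assembly, carpentry. The basis is B = [[2,6],[1,4]] with det 2.
Per unit increase in assembly, x* moves by d = (2, -0.5).
The basis stays optimal until finishing becomes binding; allowable increase = 2 hr.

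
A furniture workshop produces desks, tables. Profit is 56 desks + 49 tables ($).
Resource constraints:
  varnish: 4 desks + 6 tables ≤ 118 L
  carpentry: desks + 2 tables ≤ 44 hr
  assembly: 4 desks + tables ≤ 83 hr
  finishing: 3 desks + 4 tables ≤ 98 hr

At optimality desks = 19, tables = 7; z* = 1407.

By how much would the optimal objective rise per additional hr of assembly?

At the optimum: varnish uses 118 of 118 (binding); carpentry uses 33 of 44 (slack = 11); assembly uses 83 of 83 (binding); finishing uses 85 of 98 (slack = 13).
Since carpentry, finishing are not tight, their duals are 0.
From A_Bᵀ y = c: 4·y_varnish + 4·y_assembly = 56; 6·y_varnish + 1·y_assembly = 49.
Solving: y_varnish = 7, y_assembly = 7.
Shadow price of assembly = 7.

7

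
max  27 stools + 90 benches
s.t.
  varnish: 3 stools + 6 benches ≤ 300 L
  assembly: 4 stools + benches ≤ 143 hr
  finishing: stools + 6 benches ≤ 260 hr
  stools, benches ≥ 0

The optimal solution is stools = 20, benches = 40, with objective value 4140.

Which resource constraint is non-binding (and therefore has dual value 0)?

varnish: 300/300 (binding)
assembly: 120/143 (slack 23)
finishing: 260/260 (binding)
By complementary slackness, a constraint with positive slack has shadow price 0 → assembly.

assembly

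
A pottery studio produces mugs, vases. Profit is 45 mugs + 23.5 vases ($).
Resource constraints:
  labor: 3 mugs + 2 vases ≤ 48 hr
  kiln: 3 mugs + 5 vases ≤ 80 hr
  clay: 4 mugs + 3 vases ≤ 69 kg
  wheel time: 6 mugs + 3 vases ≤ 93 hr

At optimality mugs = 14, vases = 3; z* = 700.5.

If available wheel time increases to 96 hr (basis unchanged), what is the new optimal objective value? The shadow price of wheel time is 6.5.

Δb = 3, so new z* = 700.5 + (6.5)·(3) = 700.5 + 19.5 = 720.

720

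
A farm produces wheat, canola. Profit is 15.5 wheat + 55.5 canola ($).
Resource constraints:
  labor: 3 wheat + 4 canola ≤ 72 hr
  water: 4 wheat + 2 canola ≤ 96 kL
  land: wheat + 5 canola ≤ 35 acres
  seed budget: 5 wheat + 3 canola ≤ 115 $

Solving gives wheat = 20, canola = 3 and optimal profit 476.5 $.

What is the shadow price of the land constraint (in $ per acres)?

9.5

Check each constraint at x*: labor 72/72 (tight); water 86/96 (slack 10); land 35/35 (tight); seed budget 109/115 (slack 6).
Since water, seed budget are not tight, their duals are 0.
Dual feasibility on the basic columns requires 3·y_labor + 1·y_land = 15.5, 4·y_labor + 5·y_land = 55.5.
Solving: y_labor = 2, y_land = 9.5.
Shadow price of land = 9.5.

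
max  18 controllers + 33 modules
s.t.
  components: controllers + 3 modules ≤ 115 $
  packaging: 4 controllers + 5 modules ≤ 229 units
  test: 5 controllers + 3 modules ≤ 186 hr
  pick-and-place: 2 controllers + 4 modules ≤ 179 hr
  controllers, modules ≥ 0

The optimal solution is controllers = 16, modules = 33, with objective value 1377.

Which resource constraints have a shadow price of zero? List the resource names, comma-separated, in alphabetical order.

pick-and-place, test

components: 115/115 (binding)
packaging: 229/229 (binding)
test: 179/186 (slack 7)
pick-and-place: 164/179 (slack 15)
By complementary slackness, a constraint with positive slack has shadow price 0 → pick-and-place, test.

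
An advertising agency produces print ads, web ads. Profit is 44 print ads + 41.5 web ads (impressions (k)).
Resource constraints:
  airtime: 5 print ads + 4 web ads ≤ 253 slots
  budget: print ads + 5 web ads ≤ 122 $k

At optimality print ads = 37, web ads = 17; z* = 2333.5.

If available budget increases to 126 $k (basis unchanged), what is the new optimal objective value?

Check each constraint at x*: airtime 253/253 (tight); budget 122/122 (tight).
From A_Bᵀ y = c: 5·y_airtime + 1·y_budget = 44; 4·y_airtime + 5·y_budget = 41.5.
→ y_airtime = 8.5 and y_budget = 1.5.
Δz = y_budget·Δb = 1.5 × (4) = 6, so new z* = 2333.5 + 6 = 2339.5.

2339.5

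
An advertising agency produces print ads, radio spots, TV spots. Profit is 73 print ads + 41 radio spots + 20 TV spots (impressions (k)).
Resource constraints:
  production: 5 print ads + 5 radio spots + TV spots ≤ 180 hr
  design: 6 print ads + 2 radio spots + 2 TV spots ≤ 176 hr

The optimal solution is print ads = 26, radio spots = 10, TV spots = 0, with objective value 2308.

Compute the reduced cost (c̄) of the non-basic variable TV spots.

-1

At the optimum: production uses 180 of 180 (binding); design uses 176 of 176 (binding).
Dual feasibility on the basic columns requires 5·y_production + 6·y_design = 73, 5·y_production + 2·y_design = 41.
→ y_production = 5 and y_design = 8.
Reduced cost of TV spots: c₃ − yᵀa₃ = 20 − (5·1 + 8·2) = 20 − 21 = -1.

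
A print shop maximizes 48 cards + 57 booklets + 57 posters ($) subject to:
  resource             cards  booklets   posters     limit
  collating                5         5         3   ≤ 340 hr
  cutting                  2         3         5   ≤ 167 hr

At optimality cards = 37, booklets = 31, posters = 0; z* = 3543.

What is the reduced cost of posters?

-6

Check each constraint at x*: collating 340/340 (tight); cutting 167/167 (tight).
Dual feasibility on the basic columns requires 5·y_collating + 2·y_cutting = 48, 5·y_collating + 3·y_cutting = 57.
→ y_collating = 6 and y_cutting = 9.
Reduced cost of posters: c₃ − yᵀa₃ = 57 − (6·3 + 9·5) = 57 − 63 = -6.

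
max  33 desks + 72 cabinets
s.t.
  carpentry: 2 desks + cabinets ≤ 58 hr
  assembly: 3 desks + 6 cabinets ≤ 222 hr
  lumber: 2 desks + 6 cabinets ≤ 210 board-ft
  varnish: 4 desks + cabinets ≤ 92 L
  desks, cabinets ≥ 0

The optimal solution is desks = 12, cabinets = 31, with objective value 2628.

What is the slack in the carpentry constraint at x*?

carpentry used = 2·12 + 1·31 = 55; slack = 58 − 55 = 3.

3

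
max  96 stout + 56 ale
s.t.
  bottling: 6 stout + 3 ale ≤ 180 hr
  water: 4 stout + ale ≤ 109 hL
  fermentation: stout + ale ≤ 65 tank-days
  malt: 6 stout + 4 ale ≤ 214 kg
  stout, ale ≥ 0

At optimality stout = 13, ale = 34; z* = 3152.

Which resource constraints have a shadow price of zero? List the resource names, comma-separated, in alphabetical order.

bottling: 180/180 (binding)
water: 86/109 (slack 23)
fermentation: 47/65 (slack 18)
malt: 214/214 (binding)
By complementary slackness, a constraint with positive slack has shadow price 0 → fermentation, water.

fermentation, water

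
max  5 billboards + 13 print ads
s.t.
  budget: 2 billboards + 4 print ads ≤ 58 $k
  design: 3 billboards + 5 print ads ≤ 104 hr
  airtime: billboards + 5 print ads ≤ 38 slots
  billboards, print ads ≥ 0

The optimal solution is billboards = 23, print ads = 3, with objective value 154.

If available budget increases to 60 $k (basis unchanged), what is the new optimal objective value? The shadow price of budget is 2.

Δb = 2, so new z* = 154 + (2)·(2) = 154 + 4 = 158.

158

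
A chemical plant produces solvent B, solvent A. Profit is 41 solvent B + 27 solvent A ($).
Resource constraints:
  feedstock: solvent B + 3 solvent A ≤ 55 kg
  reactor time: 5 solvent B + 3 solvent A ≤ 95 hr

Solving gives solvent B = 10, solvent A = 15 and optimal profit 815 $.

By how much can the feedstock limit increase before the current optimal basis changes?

40

Binding constraints: feedstock, reactor time. The basis is B = [[1,3],[5,3]] with det -12.
Per unit increase in feedstock, x* moves by d = (-0.25, 0.4167).
The basis stays optimal until solvent B reaches 0; allowable increase = 40 kg.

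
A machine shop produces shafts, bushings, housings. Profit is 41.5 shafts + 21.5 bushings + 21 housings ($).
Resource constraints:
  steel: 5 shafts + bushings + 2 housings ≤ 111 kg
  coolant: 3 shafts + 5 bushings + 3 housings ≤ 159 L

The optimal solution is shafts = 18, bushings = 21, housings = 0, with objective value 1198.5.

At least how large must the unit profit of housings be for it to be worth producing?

22

Both steel and coolant are binding at x*.
From A_Bᵀ y = c: 5·y_steel + 3·y_coolant = 41.5; 1·y_steel + 5·y_coolant = 21.5.
This yields shadow prices y_steel = 6.5, y_coolant = 3.
housings enters the basis when its profit ≥ yᵀa₃ = 6.5·2 + 3·3 = 22.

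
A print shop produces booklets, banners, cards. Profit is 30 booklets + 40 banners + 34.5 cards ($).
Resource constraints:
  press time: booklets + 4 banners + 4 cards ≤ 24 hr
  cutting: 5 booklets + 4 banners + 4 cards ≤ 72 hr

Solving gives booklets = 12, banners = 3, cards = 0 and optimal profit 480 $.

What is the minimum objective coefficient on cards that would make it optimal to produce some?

At the optimum: press time uses 24 of 24 (binding); cutting uses 72 of 72 (binding).
The binding rows give the dual system: 1·y_press time + 5·y_cutting = 30 and 4·y_press time + 4·y_cutting = 40.
This yields shadow prices y_press time = 5, y_cutting = 5.
cards enters the basis when its profit ≥ yᵀa₃ = 5·4 + 5·4 = 40.

40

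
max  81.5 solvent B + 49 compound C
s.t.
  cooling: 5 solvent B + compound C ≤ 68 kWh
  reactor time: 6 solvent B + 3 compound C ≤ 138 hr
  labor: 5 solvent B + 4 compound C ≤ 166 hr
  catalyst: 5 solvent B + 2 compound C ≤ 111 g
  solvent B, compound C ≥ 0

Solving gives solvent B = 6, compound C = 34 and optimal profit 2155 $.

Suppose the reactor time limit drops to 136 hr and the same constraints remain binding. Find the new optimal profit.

Check each constraint at x*: cooling 64/68 (slack 4); reactor time 138/138 (tight); labor 166/166 (tight); catalyst 98/111 (slack 13).
Slack constraints have shadow price 0 (complementary slackness).
From A_Bᵀ y = c: 6·y_reactor time + 5·y_labor = 81.5; 3·y_reactor time + 4·y_labor = 49.
→ y_reactor time = 9 and y_labor = 5.5.
Δz = y_reactor time·Δb = 9 × (-2) = -18, so new z* = 2155 − 18 = 2137.

2137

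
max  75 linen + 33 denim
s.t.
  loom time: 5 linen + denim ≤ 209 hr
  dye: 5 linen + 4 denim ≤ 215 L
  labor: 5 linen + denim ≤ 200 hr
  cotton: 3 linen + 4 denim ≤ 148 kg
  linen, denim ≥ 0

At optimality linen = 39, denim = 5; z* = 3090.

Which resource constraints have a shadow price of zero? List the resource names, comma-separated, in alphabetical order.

loom time: 200/209 (slack 9)
dye: 215/215 (binding)
labor: 200/200 (binding)
cotton: 137/148 (slack 11)
By complementary slackness, a constraint with positive slack has shadow price 0 → cotton, loom time.

cotton, loom time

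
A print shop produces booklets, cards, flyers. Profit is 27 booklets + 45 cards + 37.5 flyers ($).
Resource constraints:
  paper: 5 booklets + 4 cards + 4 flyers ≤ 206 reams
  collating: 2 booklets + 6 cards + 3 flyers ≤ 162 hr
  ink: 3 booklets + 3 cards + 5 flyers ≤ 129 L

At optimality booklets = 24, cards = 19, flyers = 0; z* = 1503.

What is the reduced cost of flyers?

At the optimum: paper uses 196 of 206 (slack = 10); collating uses 162 of 162 (binding); ink uses 129 of 129 (binding).
Slack constraints have shadow price 0 (complementary slackness).
Dual feasibility on the basic columns requires 2·y_collating + 3·y_ink = 27, 6·y_collating + 3·y_ink = 45.
Solving: y_collating = 4.5, y_ink = 6.
Reduced cost of flyers: c₃ − yᵀa₃ = 37.5 − (4.5·3 + 6·5) = 37.5 − 43.5 = -6.

-6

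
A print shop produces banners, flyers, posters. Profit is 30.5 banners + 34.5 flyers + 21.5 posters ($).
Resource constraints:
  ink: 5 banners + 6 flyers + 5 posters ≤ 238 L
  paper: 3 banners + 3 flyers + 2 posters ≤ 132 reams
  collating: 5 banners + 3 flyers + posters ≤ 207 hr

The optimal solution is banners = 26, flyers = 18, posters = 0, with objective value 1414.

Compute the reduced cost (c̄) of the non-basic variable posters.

-5.5

At the optimum: ink uses 238 of 238 (binding); paper uses 132 of 132 (binding); collating uses 184 of 207 (slack = 23).
Since collating is not tight, its dual is 0.
From A_Bᵀ y = c: 5·y_ink + 3·y_paper = 30.5; 6·y_ink + 3·y_paper = 34.5.
Solving: y_ink = 4, y_paper = 3.5.
Reduced cost of posters: c₃ − yᵀa₃ = 21.5 − (4·5 + 3.5·2) = 21.5 − 27 = -5.5.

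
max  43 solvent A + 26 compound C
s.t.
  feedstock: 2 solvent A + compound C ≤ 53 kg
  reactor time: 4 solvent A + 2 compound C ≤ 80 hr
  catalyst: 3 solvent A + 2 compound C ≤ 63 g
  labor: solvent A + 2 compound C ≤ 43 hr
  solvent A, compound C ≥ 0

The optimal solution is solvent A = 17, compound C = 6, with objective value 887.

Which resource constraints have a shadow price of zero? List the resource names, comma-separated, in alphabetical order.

feedstock: 40/53 (slack 13)
reactor time: 80/80 (binding)
catalyst: 63/63 (binding)
labor: 29/43 (slack 14)
By complementary slackness, a constraint with positive slack has shadow price 0 → feedstock, labor.

feedstock, labor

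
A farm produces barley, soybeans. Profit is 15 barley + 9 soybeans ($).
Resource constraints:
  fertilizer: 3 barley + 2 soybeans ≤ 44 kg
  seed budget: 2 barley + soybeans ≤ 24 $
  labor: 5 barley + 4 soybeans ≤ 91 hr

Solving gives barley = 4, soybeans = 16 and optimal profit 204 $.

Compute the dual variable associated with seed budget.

3

Binding: fertilizer and seed budget. Non-binding: labor (7 unused).
By complementary slackness, y = 0 for the non-binding constraint.
From A_Bᵀ y = c: 3·y_fertilizer + 2·y_seed budget = 15; 2·y_fertilizer + 1·y_seed budget = 9.
→ y_fertilizer = 3 and y_seed budget = 3.
Shadow price of seed budget = 3.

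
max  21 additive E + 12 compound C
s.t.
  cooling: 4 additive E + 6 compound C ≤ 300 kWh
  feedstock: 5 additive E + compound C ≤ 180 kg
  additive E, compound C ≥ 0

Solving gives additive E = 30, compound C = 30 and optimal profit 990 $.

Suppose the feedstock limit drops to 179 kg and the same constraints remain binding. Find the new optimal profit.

987

Both cooling and feedstock are binding at x*.
Dual feasibility on the basic columns requires 4·y_cooling + 5·y_feedstock = 21, 6·y_cooling + 1·y_feedstock = 12.
→ y_cooling = 1.5 and y_feedstock = 3.
Δz = y_feedstock·Δb = 3 × (-1) = -3, so new z* = 990 − 3 = 987.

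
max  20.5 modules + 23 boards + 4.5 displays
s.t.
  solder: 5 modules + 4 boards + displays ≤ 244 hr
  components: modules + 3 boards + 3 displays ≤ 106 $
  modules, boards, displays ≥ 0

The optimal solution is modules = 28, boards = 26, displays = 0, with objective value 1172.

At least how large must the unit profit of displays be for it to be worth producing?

At the optimum: solder uses 244 of 244 (binding); components uses 106 of 106 (binding).
From A_Bᵀ y = c: 5·y_solder + 1·y_components = 20.5; 4·y_solder + 3·y_components = 23.
This yields shadow prices y_solder = 3.5, y_components = 3.
displays enters the basis when its profit ≥ yᵀa₃ = 3.5·1 + 3·3 = 12.5.

12.5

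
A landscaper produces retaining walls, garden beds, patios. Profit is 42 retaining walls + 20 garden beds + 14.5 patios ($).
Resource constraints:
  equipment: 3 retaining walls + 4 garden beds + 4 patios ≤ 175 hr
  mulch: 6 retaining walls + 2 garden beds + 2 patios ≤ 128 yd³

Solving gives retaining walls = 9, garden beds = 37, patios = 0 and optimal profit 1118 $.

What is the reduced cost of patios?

-5.5

Both equipment and mulch are binding at x*.
From A_Bᵀ y = c: 3·y_equipment + 6·y_mulch = 42; 4·y_equipment + 2·y_mulch = 20.
→ y_equipment = 2 and y_mulch = 6.
Reduced cost of patios: c₃ − yᵀa₃ = 14.5 − (2·4 + 6·2) = 14.5 − 20 = -5.5.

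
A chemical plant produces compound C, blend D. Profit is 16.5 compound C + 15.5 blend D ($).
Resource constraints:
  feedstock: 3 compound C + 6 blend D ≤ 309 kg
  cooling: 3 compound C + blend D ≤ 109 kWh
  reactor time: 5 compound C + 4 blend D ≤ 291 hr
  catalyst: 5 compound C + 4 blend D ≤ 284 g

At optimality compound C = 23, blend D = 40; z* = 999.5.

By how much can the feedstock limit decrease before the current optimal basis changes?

Binding constraints: feedstock, cooling. The basis is B = [[3,6],[3,1]] with det -15.
Per unit decrease in feedstock, x* moves by d = (0.0667, -0.2).
The basis stays optimal until blend D reaches 0; allowable decrease = 200 kg.

200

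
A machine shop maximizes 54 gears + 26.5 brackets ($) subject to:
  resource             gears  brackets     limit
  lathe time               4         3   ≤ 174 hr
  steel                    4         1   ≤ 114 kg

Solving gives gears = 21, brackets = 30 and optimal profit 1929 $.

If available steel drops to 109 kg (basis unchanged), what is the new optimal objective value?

Both lathe time and steel are binding at x*.
Dual feasibility on the basic columns requires 4·y_lathe time + 4·y_steel = 54, 3·y_lathe time + 1·y_steel = 26.5.
→ y_lathe time = 6.5 and y_steel = 7.
Δz = y_steel·Δb = 7 × (-5) = -35, so new z* = 1929 − 35 = 1894.

1894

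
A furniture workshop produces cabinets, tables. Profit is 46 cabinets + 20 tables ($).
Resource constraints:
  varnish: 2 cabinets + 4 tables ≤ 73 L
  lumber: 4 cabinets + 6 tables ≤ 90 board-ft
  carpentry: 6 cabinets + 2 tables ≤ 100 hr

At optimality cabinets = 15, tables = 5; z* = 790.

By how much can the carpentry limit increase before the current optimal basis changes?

Binding constraints: lumber, carpentry. The basis is B = [[4,6],[6,2]] with det -28.
Per unit increase in carpentry, x* moves by d = (0.2143, -0.1429).
The basis stays optimal until tables reaches 0; allowable increase = 35 hr.

35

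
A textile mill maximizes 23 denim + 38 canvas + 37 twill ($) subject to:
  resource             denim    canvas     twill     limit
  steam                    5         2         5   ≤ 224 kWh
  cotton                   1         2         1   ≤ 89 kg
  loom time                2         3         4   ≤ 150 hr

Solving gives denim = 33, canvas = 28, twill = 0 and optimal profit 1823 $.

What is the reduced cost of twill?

Binding: cotton and loom time. Non-binding: steam (3 unused).
Since steam is not tight, its dual is 0.
Dual feasibility on the basic columns requires 1·y_cotton + 2·y_loom time = 23, 2·y_cotton + 3·y_loom time = 38.
Solving: y_cotton = 7, y_loom time = 8.
Reduced cost of twill: c₃ − yᵀa₃ = 37 − (7·1 + 8·4) = 37 − 39 = -2.

-2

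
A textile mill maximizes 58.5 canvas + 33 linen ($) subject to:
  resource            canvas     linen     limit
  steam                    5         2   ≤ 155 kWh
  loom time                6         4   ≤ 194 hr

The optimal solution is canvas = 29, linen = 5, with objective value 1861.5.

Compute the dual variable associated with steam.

Both steam and loom time are binding at x*.
Dual feasibility on the basic columns requires 5·y_steam + 6·y_loom time = 58.5, 2·y_steam + 4·y_loom time = 33.
→ y_steam = 4.5 and y_loom time = 6.
Shadow price of steam = 4.5.

4.5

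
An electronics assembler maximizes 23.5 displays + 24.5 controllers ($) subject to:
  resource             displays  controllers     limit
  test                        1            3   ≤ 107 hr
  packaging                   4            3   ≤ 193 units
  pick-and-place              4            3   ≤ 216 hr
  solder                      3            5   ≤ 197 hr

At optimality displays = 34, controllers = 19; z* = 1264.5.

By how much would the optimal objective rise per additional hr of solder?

Binding: packaging and solder. Non-binding: test (16 unused), pick-and-place (23 unused).
By complementary slackness, y = 0 for the non-binding constraints.
The binding rows give the dual system: 4·y_packaging + 3·y_solder = 23.5 and 3·y_packaging + 5·y_solder = 24.5.
Solving: y_packaging = 4, y_solder = 2.5.
Shadow price of solder = 2.5.

2.5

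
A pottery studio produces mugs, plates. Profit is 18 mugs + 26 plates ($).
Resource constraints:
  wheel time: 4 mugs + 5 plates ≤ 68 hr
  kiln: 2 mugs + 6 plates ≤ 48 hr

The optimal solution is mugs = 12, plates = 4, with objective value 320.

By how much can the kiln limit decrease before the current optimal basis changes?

Binding constraints: wheel time, kiln. The basis is B = [[4,5],[2,6]] with det 14.
Per unit decrease in kiln, x* moves by d = (0.3571, -0.2857).
The basis stays optimal until plates reaches 0; allowable decrease = 14 hr.

14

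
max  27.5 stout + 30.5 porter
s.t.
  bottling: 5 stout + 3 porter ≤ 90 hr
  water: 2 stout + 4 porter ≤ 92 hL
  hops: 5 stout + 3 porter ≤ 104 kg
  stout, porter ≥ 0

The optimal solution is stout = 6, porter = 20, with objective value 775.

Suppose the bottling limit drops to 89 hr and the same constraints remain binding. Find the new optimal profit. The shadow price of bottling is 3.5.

Δb = -1, so new z* = 775 + (3.5)·(-1) = 775 − 3.5 = 771.5.

771.5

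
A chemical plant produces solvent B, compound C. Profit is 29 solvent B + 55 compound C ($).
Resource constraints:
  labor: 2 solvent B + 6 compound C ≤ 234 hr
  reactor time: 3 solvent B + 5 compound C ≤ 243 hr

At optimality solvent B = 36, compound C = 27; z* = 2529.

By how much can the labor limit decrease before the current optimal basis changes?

Binding constraints: labor, reactor time. The basis is B = [[2,6],[3,5]] with det -8.
Per unit decrease in labor, x* moves by d = (0.625, -0.375).
The basis stays optimal until compound C reaches 0; allowable decrease = 72 hr.

72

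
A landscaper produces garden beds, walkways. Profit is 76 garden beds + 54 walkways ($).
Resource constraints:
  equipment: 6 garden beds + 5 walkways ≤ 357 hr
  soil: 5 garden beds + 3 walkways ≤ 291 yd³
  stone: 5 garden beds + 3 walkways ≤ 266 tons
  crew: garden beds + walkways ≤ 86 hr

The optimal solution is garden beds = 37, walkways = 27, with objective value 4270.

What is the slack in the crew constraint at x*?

crew used = 1·37 + 1·27 = 64; slack = 86 − 64 = 22.

22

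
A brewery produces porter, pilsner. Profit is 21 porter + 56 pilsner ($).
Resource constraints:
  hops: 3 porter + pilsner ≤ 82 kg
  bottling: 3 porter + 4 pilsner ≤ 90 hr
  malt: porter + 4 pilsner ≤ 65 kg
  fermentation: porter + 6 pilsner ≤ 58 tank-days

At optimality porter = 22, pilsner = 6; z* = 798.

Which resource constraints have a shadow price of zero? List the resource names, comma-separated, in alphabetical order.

hops, malt

hops: 72/82 (slack 10)
bottling: 90/90 (binding)
malt: 46/65 (slack 19)
fermentation: 58/58 (binding)
By complementary slackness, a constraint with positive slack has shadow price 0 → hops, malt.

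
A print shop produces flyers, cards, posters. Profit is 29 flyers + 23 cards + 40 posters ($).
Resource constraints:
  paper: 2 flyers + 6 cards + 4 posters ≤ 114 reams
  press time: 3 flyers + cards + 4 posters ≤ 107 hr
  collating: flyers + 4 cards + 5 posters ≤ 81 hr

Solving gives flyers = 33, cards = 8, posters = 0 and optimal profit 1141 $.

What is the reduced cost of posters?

At the optimum: paper uses 114 of 114 (binding); press time uses 107 of 107 (binding); collating uses 65 of 81 (slack = 16).
By complementary slackness, y = 0 for the non-binding constraint.
The binding rows give the dual system: 2·y_paper + 3·y_press time = 29 and 6·y_paper + 1·y_press time = 23.
→ y_paper = 2.5 and y_press time = 8.
Reduced cost of posters: c₃ − yᵀa₃ = 40 − (2.5·4 + 8·4) = 40 − 42 = -2.

-2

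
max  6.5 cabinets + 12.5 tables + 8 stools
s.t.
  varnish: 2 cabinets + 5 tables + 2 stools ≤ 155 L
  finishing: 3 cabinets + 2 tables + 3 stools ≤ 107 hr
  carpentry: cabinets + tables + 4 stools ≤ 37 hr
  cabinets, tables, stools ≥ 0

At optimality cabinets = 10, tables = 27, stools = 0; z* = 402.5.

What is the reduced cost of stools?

-6

At the optimum: varnish uses 155 of 155 (binding); finishing uses 84 of 107 (slack = 23); carpentry uses 37 of 37 (binding).
Slack constraints have shadow price 0 (complementary slackness).
The binding rows give the dual system: 2·y_varnish + 1·y_carpentry = 6.5 and 5·y_varnish + 1·y_carpentry = 12.5.
This yields shadow prices y_varnish = 2, y_carpentry = 2.5.
Reduced cost of stools: c₃ − yᵀa₃ = 8 − (2·2 + 2.5·4) = 8 − 14 = -6.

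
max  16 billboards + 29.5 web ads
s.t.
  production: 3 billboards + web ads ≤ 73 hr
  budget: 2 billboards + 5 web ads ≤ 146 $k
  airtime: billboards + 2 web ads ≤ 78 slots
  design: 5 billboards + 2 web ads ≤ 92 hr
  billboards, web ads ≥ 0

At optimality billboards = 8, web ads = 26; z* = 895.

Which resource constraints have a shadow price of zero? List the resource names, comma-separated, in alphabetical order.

airtime, production

production: 50/73 (slack 23)
budget: 146/146 (binding)
airtime: 60/78 (slack 18)
design: 92/92 (binding)
By complementary slackness, a constraint with positive slack has shadow price 0 → airtime, production.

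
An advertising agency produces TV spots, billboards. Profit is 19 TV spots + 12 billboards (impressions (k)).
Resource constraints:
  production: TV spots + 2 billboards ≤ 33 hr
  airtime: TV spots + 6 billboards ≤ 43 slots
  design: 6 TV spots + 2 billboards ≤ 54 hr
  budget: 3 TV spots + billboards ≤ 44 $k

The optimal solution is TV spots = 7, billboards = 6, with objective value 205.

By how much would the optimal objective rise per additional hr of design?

Check each constraint at x*: production 19/33 (slack 14); airtime 43/43 (tight); design 54/54 (tight); budget 27/44 (slack 17).
Since production, budget are not tight, their duals are 0.
From A_Bᵀ y = c: 1·y_airtime + 6·y_design = 19; 6·y_airtime + 2·y_design = 12.
Solving: y_airtime = 1, y_design = 3.
Shadow price of design = 3.

3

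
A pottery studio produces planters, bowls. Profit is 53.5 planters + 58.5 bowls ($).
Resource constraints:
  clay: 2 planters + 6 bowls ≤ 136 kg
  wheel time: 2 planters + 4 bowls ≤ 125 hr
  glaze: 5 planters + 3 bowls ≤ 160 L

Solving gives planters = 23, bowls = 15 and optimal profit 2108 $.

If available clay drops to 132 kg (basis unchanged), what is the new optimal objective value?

At the optimum: clay uses 136 of 136 (binding); wheel time uses 106 of 125 (slack = 19); glaze uses 160 of 160 (binding).
Slack constraints have shadow price 0 (complementary slackness).
From A_Bᵀ y = c: 2·y_clay + 5·y_glaze = 53.5; 6·y_clay + 3·y_glaze = 58.5.
→ y_clay = 5.5 and y_glaze = 8.5.
Δz = y_clay·Δb = 5.5 × (-4) = -22, so new z* = 2108 − 22 = 2086.

2086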